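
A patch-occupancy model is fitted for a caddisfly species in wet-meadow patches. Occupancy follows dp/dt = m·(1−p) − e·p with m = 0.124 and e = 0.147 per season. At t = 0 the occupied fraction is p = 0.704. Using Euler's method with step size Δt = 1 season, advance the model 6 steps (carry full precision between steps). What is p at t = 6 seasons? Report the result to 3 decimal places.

Update rule: p ← p + [m·(1−p) − e·p]·Δt with Δt = 1.
step 1: Δp = -0.06678, p = 0.63722
step 2: Δp = -0.04869, p = 0.58853
step 3: Δp = -0.03549, p = 0.55304
step 4: Δp = -0.02587, p = 0.52717
step 5: Δp = -0.01886, p = 0.50830
step 6: Δp = -0.01375, p = 0.49455

0.495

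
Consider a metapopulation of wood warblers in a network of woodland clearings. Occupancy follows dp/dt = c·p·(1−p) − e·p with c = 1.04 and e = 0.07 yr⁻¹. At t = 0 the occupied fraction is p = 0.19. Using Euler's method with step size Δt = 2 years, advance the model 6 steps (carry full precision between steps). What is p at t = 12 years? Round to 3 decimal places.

Update rule: p ← p + [c·p·(1−p) − e·p]·Δt with Δt = 2.
  1  |  dp/dt·Δt = +0.293512  |  p_1 = 0.483512
  2  |  dp/dt·Δt = +0.451743  |  p_2 = 0.935255
  3  |  dp/dt·Δt = -0.004985  |  p_3 = 0.930270
  4  |  dp/dt·Δt = +0.004687  |  p_4 = 0.934957
  5  |  dp/dt·Δt = -0.004405  |  p_5 = 0.930553
  6  |  dp/dt·Δt = +0.004141  |  p_6 = 0.934694

0.935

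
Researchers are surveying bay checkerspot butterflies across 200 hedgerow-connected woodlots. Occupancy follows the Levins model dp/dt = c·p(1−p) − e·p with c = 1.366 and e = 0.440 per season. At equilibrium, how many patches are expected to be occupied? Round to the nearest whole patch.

p* = 1 − e/c = 1 − 0.440/1.366 = 0.6779.
Expected occupied patches = N × p* = 200 × 0.6779 = 135.58 ≈ 136.

136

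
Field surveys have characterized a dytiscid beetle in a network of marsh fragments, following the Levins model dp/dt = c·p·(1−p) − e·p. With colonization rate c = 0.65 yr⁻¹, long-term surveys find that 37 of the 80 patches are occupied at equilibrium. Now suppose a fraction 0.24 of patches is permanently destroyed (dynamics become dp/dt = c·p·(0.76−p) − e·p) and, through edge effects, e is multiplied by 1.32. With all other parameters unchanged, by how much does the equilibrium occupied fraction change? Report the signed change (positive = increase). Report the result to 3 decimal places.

-0.412

Observed p* = 37/80 = 0.46250.
Balance c(1−p*) = e gives e = 0.65×(1 − 0.46250) = 0.34937.
New p* = 0.76 − e/c = 0.76 − 0.46117/0.65000 = 0.05051.
Δp* = 0.05051 − 0.46250 = -0.41199.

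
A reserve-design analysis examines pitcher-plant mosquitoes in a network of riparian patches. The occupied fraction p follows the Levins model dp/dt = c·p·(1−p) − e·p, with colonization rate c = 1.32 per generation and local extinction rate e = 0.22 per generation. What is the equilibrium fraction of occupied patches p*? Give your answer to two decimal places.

Setting dp/dt = 0 and dividing through by p* gives c·(1−p*) = e.
So p* = 1 − e/c = 1 − 0.22/1.32 = 1 − 0.1667 = 0.8333.

0.83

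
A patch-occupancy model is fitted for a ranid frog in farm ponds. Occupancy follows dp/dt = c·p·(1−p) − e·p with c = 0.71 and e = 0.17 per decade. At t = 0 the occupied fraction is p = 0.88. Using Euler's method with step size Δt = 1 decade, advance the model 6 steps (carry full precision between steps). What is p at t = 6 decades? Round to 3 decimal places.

Update rule: p ← p + [c·p·(1−p) − e·p]·Δt with Δt = 1.
t = 1: p = 0.88000 + (-0.07462) = 0.80538
t = 2: p = 0.80538 + (-0.02562) = 0.77975
t = 3: p = 0.77975 + (-0.01062) = 0.76913
t = 4: p = 0.76913 + (-0.00468) = 0.76445
t = 5: p = 0.76445 + (-0.00211) = 0.76234
t = 6: p = 0.76234 + (-0.00096) = 0.76138

0.761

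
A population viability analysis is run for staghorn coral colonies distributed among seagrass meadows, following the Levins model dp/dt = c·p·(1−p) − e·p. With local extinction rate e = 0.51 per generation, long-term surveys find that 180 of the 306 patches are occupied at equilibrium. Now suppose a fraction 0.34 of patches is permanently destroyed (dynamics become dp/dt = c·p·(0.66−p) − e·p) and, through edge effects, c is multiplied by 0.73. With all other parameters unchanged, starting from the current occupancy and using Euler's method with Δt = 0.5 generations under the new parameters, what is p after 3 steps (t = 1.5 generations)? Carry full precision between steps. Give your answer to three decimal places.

Observed p* = 180/306 = 0.58824.
Balance c(1−p*) = e gives c = e/(1 − 0.58824) = 0.51/0.41176 = 1.23857.
Starting from p₀ = 0.58824; update p ← p + (dp/dt)·Δt with the new parameters.
  1  |  dp/dt·Δt = -0.130916  |  p_1 = 0.457320
  2  |  dp/dt·Δt = -0.074713  |  p_2 = 0.382606
  3  |  dp/dt·Δt = -0.049584  |  p_3 = 0.333022

0.333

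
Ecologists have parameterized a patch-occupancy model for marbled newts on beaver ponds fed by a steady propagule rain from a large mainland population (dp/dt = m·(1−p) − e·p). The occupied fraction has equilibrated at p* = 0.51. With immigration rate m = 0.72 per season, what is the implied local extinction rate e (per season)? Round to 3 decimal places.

At equilibrium m(1−p*) = e·p*, so e = m(1−p*)/p*.
e = 0.72 × 0.4900 / 0.51 = 0.6918.

0.692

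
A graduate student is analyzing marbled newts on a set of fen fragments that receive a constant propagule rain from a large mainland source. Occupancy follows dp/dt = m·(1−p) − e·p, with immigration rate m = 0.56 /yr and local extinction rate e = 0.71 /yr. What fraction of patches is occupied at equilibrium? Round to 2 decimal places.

0.44

At equilibrium the propagule rain into empty patches balances local extinction: m(1−p*) = e·p*.
p* = m/(m+e) = 0.56/(0.56+0.71) = 0.56/1.2700 = 0.4409.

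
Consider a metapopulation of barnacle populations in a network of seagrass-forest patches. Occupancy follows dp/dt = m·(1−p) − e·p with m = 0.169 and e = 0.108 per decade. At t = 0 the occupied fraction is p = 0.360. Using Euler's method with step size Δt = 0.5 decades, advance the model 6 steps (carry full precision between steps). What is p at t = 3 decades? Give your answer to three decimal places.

0.508

Update rule: p ← p + [m·(1−p) − e·p]·Δt with Δt = 0.5.
step 1: Δp = +0.03464, p = 0.39464
step 2: Δp = +0.02984, p = 0.42448
step 3: Δp = +0.02571, p = 0.45019
step 4: Δp = +0.02215, p = 0.47234
step 5: Δp = +0.01908, p = 0.49142
step 6: Δp = +0.01644, p = 0.50786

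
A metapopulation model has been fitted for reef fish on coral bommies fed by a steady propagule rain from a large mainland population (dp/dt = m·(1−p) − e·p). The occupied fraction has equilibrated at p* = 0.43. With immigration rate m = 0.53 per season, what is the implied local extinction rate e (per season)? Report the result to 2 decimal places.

0.70

At equilibrium m(1−p*) = e·p*, so e = m(1−p*)/p*.
e = 0.53 × 0.5700 / 0.43 = 0.7026.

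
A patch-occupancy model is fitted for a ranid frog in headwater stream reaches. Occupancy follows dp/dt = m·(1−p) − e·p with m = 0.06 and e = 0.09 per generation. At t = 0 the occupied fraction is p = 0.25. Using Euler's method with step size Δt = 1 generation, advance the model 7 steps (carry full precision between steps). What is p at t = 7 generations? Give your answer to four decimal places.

Update rule: p ← p + [m·(1−p) − e·p]·Δt with Δt = 1.
p: 0.25000 → 0.27250  (Δp = +0.02250)
p: 0.27250 → 0.29163  (Δp = +0.01912)
p: 0.29163 → 0.30788  (Δp = +0.01626)
p: 0.30788 → 0.32170  (Δp = +0.01382)
p: 0.32170 → 0.33344  (Δp = +0.01175)
p: 0.33344 → 0.34343  (Δp = +0.00998)
p: 0.34343 → 0.35191  (Δp = +0.00849)

0.3519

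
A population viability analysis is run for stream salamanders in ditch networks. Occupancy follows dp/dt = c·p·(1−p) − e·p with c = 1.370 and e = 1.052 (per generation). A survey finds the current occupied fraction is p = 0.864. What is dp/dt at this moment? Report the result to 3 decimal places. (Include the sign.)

-0.748

Colonization term: c·p·(1−p) = 1.370×0.864×0.1360 = 0.16098.
Extinction term: e·p = 0.90893.
dp/dt = 0.16098 − 0.90893 = -0.74795.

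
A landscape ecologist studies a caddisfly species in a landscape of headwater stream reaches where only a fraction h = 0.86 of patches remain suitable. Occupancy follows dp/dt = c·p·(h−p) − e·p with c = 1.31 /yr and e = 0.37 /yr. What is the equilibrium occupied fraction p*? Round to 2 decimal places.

0.58

Setting dp/dt = 0 and dividing by p* gives c·(h−p*) = e.
So p* = h − e/c = 0.86 − 0.37/1.31 = 0.86 − 0.2824 = 0.5776.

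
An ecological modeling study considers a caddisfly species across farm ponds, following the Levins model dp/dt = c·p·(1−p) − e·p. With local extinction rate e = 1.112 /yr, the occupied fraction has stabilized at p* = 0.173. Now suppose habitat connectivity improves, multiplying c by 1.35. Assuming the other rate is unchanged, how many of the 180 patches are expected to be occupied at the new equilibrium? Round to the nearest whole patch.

70

Balance c(1−p*) = e gives c = e/(1 − 0.17300) = 1.112/0.82700 = 1.34462.
New p* = 1 − e/c = 1 − 1.11200/1.81524 = 0.38741.
Expected occupied = 180 × 0.38741 = 69.73 ≈ 70.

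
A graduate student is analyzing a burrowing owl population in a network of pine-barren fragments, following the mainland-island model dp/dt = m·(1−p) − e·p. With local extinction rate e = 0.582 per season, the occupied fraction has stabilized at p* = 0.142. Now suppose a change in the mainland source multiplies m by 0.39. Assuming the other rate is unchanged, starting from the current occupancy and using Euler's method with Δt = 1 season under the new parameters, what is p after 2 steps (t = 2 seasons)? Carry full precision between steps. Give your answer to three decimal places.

Balance m(1−p*) = e·p* gives m = e·p*/(1−p*) = 0.582×0.14200/0.85800 = 0.09632.
Starting from p₀ = 0.14200; update p ← p + (dp/dt)·Δt with the new parameters.
step 1: Δp = -0.05041, p = 0.09159
step 2: Δp = -0.01918, p = 0.07241

0.072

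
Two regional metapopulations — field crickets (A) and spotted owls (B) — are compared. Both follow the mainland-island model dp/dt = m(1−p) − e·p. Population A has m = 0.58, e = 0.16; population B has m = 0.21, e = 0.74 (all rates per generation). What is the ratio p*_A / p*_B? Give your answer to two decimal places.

3.55

A: p*_A = m/(m+e) = 0.58/0.7400 = 0.7838.
B: p*_B = 0.21/0.9500 = 0.2211.
p*_A / p*_B = 0.7838/0.2211 = 3.5457.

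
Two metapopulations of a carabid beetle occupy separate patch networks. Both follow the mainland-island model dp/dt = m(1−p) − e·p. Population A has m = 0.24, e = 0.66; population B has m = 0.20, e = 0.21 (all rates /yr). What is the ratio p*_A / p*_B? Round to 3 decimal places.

A: p*_A = m/(m+e) = 0.24/0.9000 = 0.2667.
B: p*_B = 0.20/0.4100 = 0.4878.
p*_A / p*_B = 0.2667/0.4878 = 0.5467.

0.547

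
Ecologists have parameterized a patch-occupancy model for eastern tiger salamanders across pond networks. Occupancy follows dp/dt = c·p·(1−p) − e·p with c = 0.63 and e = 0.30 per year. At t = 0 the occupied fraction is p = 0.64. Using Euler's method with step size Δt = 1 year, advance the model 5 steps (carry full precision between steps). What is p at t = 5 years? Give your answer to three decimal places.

0.536

Update rule: p ← p + [c·p·(1−p) − e·p]·Δt with Δt = 1.
p: 0.64000 → 0.59315  (Δp = -0.04685)
p: 0.59315 → 0.56724  (Δp = -0.02591)
p: 0.56724 → 0.55172  (Δp = -0.01552)
p: 0.55172 → 0.54202  (Δp = -0.00970)
p: 0.54202 → 0.53580  (Δp = -0.00622)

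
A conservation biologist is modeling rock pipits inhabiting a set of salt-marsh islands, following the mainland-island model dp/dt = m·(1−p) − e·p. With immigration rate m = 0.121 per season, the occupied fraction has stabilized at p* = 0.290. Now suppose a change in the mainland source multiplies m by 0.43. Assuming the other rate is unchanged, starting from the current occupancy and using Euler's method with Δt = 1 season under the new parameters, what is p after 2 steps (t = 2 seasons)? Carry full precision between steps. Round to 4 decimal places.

0.2091

Balance m(1−p*) = e·p* gives e = m(1−p*)/p* = 0.121×0.71000/0.29000 = 0.29624.
Starting from p₀ = 0.29000; update p ← p + (dp/dt)·Δt with the new parameters.
p: 0.29000 → 0.24103  (Δp = -0.04897)
p: 0.24103 → 0.20912  (Δp = -0.03191)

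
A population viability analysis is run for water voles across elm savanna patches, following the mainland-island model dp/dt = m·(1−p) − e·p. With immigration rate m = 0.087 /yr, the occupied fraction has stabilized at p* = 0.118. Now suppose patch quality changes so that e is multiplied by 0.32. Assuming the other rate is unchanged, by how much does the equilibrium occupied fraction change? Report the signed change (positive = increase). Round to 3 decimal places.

0.177

Balance m(1−p*) = e·p* gives e = m(1−p*)/p* = 0.087×0.88200/0.11800 = 0.65029.
New p* = m/(m+e) = 0.08700/(0.08700+0.20809) = 0.29483.
Δp* = 0.29483 − 0.11800 = +0.17683.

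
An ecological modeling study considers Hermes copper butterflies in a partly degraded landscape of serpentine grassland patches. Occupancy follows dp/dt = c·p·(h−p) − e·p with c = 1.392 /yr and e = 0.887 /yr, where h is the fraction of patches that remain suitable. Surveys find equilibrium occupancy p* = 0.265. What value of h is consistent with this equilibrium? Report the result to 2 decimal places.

At equilibrium c(h−p*) = e, so h = p* + e/c.
h = 0.265 + 0.887/1.392 = 0.265 + 0.6372 = 0.9022.

0.90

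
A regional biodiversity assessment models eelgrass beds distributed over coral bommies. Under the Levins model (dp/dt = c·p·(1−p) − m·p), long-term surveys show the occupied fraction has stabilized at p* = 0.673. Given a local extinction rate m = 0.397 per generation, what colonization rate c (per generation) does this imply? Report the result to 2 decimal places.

1.21

At equilibrium c(1−p*) = m, so c = m/(1−p*).
c = 0.397/(1 − 0.673) = 0.397/0.3270 = 1.2141.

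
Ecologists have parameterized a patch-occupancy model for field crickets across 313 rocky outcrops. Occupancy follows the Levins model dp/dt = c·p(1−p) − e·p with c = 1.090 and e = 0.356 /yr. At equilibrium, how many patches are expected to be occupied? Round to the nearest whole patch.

p* = 1 − e/c = 1 − 0.356/1.090 = 0.6734.
Expected occupied patches = N × p* = 313 × 0.6734 = 210.77 ≈ 211.

211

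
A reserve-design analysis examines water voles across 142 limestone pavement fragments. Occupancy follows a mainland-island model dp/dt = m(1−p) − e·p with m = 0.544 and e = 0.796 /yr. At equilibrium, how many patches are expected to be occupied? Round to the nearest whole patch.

58

p* = m/(m+e) = 0.544/1.3400 = 0.4060.
Expected occupied patches = N × p* = 142 × 0.4060 = 57.65 ≈ 58.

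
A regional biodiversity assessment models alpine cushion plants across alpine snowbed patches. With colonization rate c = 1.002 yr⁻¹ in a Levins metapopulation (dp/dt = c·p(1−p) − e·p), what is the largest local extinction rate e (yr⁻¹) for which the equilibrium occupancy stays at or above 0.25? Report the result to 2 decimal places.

1 − e/c ≥ 0.25 ⇒ e ≤ c(1 − 0.25) = 1.002 × 0.7500.
e_max = 0.7515.

0.75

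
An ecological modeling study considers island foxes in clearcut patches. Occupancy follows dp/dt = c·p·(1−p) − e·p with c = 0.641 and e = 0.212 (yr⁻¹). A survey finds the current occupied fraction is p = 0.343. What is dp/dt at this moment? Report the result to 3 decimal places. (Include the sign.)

Colonization term: c·p·(1−p) = 0.641×0.343×0.6570 = 0.14445.
Extinction term: e·p = 0.07272.
dp/dt = 0.14445 − 0.07272 = 0.07173.

0.072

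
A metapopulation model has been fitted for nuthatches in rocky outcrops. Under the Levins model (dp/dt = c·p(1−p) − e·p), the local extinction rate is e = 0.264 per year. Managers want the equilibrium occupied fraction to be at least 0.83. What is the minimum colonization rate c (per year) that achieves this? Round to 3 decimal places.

1.553

p* = 1 − e/c ≥ 0.83 requires e/c ≤ 0.1700, i.e. c ≥ e/0.1700.
c_min = 0.264/0.1700 = 1.5529.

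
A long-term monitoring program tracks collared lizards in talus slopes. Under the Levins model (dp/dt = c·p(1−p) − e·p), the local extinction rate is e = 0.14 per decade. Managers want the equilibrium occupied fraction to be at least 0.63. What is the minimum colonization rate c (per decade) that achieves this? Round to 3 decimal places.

p* = 1 − e/c ≥ 0.63 requires e/c ≤ 0.3700, i.e. c ≥ e/0.3700.
c_min = 0.14/0.3700 = 0.3784.

0.378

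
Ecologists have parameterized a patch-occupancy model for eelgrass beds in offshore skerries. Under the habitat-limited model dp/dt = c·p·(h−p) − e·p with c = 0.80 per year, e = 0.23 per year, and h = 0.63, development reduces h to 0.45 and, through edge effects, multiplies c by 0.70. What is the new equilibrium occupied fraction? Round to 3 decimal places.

0.039

Before: p* = h − e/c = 0.63 − 0.23/0.80 = 0.63 − 0.2875 = 0.3425.
After: c = 0.56, e = 0.23, h = 0.45; p* = 0.45 − 0.23/0.56 = 0.0393.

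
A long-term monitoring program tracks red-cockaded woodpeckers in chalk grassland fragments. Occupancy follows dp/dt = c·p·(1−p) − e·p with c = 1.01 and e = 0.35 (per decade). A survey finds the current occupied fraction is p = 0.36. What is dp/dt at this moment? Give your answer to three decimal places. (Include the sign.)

0.107

Colonization term: c·p·(1−p) = 1.01×0.36×0.6400 = 0.23270.
Extinction term: e·p = 0.12600.
dp/dt = 0.23270 − 0.12600 = 0.10670.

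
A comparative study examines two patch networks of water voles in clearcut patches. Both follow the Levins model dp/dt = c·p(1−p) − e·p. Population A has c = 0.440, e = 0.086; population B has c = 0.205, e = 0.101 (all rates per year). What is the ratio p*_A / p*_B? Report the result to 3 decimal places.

1.586

A: p*_A = 1 − 0.086/0.440 = 0.8045.
B: p*_B = 1 − 0.101/0.205 = 0.5073.
p*_A / p*_B = 0.8045/0.5073 = 1.5859.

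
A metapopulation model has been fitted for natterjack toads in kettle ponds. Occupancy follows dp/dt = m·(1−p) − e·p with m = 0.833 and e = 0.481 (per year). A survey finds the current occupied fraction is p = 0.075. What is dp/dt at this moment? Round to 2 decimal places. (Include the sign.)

0.73

Colonization term: m·(1−p) = 0.833×0.9250 = 0.77053.
Extinction term: e·p = 0.03607.
dp/dt = 0.77053 − 0.03607 = 0.73445.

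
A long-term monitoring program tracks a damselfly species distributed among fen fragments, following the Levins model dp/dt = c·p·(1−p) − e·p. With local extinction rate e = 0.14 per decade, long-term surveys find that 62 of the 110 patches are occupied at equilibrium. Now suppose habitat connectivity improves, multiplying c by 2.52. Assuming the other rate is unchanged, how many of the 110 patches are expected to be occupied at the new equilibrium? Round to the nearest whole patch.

91

Observed p* = 62/110 = 0.56364.
Balance c(1−p*) = e gives c = e/(1 − 0.56364) = 0.14/0.43636 = 0.32084.
New p* = 1 − e/c = 1 − 0.14000/0.80852 = 0.82684.
Expected occupied = 110 × 0.82684 = 90.95 ≈ 91.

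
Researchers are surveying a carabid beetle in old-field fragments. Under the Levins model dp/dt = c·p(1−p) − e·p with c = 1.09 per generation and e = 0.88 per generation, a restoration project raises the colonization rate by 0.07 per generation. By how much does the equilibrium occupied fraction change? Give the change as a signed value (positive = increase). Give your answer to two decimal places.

0.05

Before: p* = 1 − 0.88/1.09 = 0.1927.
After the change, c = 1.16, e = 0.88, so p* = 1 − 0.88/1.16 = 0.2414.
Δp* = 0.2414 − 0.1927 = +0.0487.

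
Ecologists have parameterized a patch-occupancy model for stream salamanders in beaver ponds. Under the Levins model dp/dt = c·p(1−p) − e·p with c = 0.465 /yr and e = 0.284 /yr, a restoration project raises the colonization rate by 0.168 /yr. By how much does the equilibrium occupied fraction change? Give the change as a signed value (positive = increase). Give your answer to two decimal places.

0.16

Before: p* = 1 − 0.284/0.465 = 0.3892.
After the change, c = 0.633, e = 0.284, so p* = 1 − 0.284/0.633 = 0.5513.
Δp* = 0.5513 − 0.3892 = +0.1621.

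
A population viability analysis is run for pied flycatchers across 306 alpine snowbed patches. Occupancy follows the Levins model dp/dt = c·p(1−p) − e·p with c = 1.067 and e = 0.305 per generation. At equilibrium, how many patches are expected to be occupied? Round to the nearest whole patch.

p* = 1 − e/c = 1 − 0.305/1.067 = 0.7142.
Expected occupied patches = N × p* = 306 × 0.7142 = 218.53 ≈ 219.

219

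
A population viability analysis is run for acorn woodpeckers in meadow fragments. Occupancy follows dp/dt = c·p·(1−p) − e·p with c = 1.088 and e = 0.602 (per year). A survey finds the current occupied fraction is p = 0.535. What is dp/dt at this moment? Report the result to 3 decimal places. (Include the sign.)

Colonization term: c·p·(1−p) = 1.088×0.535×0.4650 = 0.27067.
Extinction term: e·p = 0.32207.
dp/dt = 0.27067 − 0.32207 = -0.05140.

-0.051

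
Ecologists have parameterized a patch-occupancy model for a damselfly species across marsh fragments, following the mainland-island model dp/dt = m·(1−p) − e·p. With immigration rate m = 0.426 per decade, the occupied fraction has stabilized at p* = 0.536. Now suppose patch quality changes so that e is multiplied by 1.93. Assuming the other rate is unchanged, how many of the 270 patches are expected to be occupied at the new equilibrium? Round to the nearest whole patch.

101

Balance m(1−p*) = e·p* gives e = m(1−p*)/p* = 0.426×0.46400/0.53600 = 0.36878.
New p* = m/(m+e) = 0.42600/(0.42600+0.71175) = 0.37442.
Expected occupied = 270 × 0.37442 = 101.09 ≈ 101.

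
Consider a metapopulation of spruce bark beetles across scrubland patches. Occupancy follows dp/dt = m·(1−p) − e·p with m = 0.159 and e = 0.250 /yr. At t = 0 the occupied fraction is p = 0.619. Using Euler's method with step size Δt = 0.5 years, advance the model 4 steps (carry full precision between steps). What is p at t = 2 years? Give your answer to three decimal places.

0.481

Update rule: p ← p + [m·(1−p) − e·p]·Δt with Δt = 0.5.
p: 0.61900 → 0.57191  (Δp = -0.04709)
p: 0.57191 → 0.53446  (Δp = -0.03746)
p: 0.53446 → 0.50466  (Δp = -0.02980)
p: 0.50466 → 0.48096  (Δp = -0.02370)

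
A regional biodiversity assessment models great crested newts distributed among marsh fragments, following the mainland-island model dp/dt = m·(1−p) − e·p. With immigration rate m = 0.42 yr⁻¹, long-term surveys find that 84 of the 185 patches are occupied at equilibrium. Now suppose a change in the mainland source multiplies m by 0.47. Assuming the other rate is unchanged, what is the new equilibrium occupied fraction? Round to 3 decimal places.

Observed p* = 84/185 = 0.45405.
Balance m(1−p*) = e·p* gives e = m(1−p*)/p* = 0.42×0.54595/0.45405 = 0.50501.
New p* = m/(m+e) = 0.19740/(0.19740+0.50501) = 0.28103.

0.281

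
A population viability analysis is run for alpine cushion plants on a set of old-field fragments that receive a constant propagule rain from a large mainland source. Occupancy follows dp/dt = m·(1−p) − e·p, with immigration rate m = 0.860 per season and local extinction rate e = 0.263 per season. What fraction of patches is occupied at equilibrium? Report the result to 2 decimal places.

0.77

Setting dp/dt = 0: m − m·p* = e·p*, so m = (m+e)·p*.
p* = m/(m+e) = 0.860/(0.860+0.263) = 0.860/1.1230 = 0.7658.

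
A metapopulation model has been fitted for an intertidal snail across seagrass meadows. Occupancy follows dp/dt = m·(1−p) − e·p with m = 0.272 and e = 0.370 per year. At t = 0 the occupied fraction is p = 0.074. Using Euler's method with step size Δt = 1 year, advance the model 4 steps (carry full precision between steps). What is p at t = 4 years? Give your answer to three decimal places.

0.418

Update rule: p ← p + [m·(1−p) − e·p]·Δt with Δt = 1.
  1  |  dp/dt·Δt = +0.224492  |  p_1 = 0.298492
  2  |  dp/dt·Δt = +0.080368  |  p_2 = 0.378860
  3  |  dp/dt·Δt = +0.028772  |  p_3 = 0.407632
  4  |  dp/dt·Δt = +0.010300  |  p_4 = 0.417932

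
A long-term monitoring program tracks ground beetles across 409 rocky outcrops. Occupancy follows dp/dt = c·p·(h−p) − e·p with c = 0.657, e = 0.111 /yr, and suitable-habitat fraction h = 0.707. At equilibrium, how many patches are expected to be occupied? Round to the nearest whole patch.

220

p* = h − e/c = 0.707 − 0.1689 = 0.5381.
Expected occupied patches = N × p* = 409 × 0.5381 = 220.06 ≈ 220.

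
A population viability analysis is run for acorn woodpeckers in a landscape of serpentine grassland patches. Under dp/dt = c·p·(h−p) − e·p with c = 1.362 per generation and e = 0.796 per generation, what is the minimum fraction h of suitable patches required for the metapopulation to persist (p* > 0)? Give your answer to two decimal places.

p* = h − e/c is positive only when h > e/c.
h_min = e/c = 0.796/1.362 = 0.5844.

0.58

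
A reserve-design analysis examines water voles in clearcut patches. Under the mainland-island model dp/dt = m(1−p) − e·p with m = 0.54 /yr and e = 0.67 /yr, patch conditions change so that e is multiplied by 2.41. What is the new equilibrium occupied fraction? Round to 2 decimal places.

Before: p* = 0.54/(0.54+0.67) = 0.4463.
After: m = 0.54, e = 1.6147; p* = 0.54/2.1547 = 0.2506.

0.25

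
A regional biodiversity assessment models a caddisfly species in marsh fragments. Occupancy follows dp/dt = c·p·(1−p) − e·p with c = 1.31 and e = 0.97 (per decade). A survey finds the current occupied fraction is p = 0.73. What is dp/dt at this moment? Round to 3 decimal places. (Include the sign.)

Colonization term: c·p·(1−p) = 1.31×0.73×0.2700 = 0.25820.
Extinction term: e·p = 0.70810.
dp/dt = 0.25820 − 0.70810 = -0.44990.

-0.450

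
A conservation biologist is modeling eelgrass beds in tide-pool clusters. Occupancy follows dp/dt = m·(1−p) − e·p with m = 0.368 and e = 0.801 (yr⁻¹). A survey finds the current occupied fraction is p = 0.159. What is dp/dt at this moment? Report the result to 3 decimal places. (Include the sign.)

0.182

Colonization term: m·(1−p) = 0.368×0.8410 = 0.30949.
Extinction term: e·p = 0.12736.
dp/dt = 0.30949 − 0.12736 = 0.18213.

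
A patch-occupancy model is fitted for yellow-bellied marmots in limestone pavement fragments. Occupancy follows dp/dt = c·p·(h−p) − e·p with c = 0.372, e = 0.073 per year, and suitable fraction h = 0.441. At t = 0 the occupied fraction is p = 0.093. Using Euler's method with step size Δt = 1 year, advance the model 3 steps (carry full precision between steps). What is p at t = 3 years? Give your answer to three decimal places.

Update rule: p ← p + [c·p·(h−p) − e·p]·Δt with Δt = 1.
p: 0.09300 → 0.09825  (Δp = +0.00525)
p: 0.09825 → 0.10361  (Δp = +0.00535)
p: 0.10361 → 0.10905  (Δp = +0.00544)

0.109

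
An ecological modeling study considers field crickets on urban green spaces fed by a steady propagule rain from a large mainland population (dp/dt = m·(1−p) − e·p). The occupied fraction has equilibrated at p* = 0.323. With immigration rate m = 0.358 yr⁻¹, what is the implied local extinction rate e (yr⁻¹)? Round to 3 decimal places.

At equilibrium m(1−p*) = e·p*, so e = m(1−p*)/p*.
e = 0.358 × 0.6770 / 0.323 = 0.7504.

0.750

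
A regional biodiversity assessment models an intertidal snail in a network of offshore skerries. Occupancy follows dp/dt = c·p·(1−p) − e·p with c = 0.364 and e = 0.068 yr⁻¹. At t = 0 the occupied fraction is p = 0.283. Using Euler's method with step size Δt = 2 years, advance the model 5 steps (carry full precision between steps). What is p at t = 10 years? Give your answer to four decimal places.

0.7635

Update rule: p ← p + [c·p·(1−p) − e·p]·Δt with Δt = 2.
  1  |  dp/dt·Δt = +0.109231  |  p_1 = 0.392231
  2  |  dp/dt·Δt = +0.120201  |  p_2 = 0.512433
  3  |  dp/dt·Δt = +0.112197  |  p_3 = 0.624629
  4  |  dp/dt·Δt = +0.085743  |  p_4 = 0.710372
  5  |  dp/dt·Δt = +0.053171  |  p_5 = 0.763543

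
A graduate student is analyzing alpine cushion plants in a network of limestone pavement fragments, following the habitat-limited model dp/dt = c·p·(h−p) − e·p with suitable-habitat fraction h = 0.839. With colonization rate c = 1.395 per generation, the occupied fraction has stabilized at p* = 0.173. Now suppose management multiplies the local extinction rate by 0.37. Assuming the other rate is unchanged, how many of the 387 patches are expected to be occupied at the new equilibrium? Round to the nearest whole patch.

Balance c(h−p*) = e gives e = 1.395×(0.839 − 0.17300) = 0.92907.
New p* = 0.839 − e/c = 0.839 − 0.34376/1.39500 = 0.59258.
Expected occupied = 387 × 0.59258 = 229.33 ≈ 229.

229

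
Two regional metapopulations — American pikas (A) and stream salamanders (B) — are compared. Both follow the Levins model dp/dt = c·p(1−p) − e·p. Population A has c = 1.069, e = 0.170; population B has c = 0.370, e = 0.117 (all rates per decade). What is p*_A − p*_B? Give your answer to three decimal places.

A: p*_A = 1 − 0.170/1.069 = 0.8410.
B: p*_B = 1 − 0.117/0.370 = 0.6838.
p*_A − p*_B = 0.8410 − 0.6838 = 0.1572.

0.157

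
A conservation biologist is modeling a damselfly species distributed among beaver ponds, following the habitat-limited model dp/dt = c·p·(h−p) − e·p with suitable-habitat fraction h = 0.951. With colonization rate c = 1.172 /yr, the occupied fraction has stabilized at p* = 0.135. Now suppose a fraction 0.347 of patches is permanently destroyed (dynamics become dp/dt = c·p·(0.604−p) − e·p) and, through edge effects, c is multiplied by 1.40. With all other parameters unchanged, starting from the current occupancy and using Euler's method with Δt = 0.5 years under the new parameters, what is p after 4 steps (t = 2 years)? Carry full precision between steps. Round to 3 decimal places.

0.097

Balance c(h−p*) = e gives e = 1.172×(0.951 − 0.13500) = 0.95635.
Starting from p₀ = 0.13500; update p ← p + (dp/dt)·Δt with the new parameters.
  1  |  dp/dt·Δt = -0.012610  |  p_1 = 0.122390
  2  |  dp/dt·Δt = -0.010166  |  p_2 = 0.112224
  3  |  dp/dt·Δt = -0.008386  |  p_3 = 0.103838
  4  |  dp/dt·Δt = -0.007045  |  p_4 = 0.096793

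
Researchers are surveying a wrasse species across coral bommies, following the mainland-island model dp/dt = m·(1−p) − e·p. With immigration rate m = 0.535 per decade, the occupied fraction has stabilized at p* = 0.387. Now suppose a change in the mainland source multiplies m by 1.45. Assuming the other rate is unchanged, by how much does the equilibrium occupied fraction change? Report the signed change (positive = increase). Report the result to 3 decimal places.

Balance m(1−p*) = e·p* gives e = m(1−p*)/p* = 0.535×0.61300/0.38700 = 0.84743.
New p* = m/(m+e) = 0.77575/(0.77575+0.84743) = 0.47792.
Δp* = 0.47792 − 0.38700 = +0.09092.

0.091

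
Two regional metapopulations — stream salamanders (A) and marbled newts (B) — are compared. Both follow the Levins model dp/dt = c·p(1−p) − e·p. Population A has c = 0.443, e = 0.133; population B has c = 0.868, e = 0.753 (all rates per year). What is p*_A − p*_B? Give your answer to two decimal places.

0.57

A: p*_A = 1 − 0.133/0.443 = 0.6998.
B: p*_B = 1 − 0.753/0.868 = 0.1325.
p*_A − p*_B = 0.6998 − 0.1325 = 0.5673.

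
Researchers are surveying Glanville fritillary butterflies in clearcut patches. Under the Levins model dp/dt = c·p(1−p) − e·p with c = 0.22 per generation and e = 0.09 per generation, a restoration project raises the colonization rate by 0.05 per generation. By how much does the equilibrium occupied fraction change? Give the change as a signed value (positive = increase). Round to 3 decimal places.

0.076

Before: p* = 1 − 0.09/0.22 = 0.5909.
After the change, c = 0.27, e = 0.09, so p* = 1 − 0.09/0.27 = 0.6667.
Δp* = 0.6667 − 0.5909 = +0.0758.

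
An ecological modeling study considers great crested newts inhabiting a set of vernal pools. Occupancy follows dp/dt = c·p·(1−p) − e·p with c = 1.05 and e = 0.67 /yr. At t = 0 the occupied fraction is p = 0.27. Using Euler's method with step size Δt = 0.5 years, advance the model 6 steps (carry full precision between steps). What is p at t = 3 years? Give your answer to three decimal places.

Update rule: p ← p + [c·p·(1−p) − e·p]·Δt with Δt = 0.5.
step 1: Δp = +0.01303, p = 0.28303
step 2: Δp = +0.01172, p = 0.29475
step 3: Δp = +0.01039, p = 0.30514
step 4: Δp = +0.00909, p = 0.31423
step 5: Δp = +0.00786, p = 0.32210
step 6: Δp = +0.00673, p = 0.32883

0.329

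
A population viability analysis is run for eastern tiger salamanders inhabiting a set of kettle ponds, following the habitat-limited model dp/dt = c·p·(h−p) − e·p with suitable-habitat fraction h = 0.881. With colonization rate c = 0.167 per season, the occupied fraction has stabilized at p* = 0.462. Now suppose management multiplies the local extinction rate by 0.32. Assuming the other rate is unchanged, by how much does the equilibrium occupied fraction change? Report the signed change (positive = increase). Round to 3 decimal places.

0.285

Balance c(h−p*) = e gives e = 0.167×(0.881 − 0.46200) = 0.06997.
New p* = 0.881 − e/c = 0.881 − 0.02239/0.16700 = 0.74693.
Δp* = 0.74693 − 0.46200 = +0.28493.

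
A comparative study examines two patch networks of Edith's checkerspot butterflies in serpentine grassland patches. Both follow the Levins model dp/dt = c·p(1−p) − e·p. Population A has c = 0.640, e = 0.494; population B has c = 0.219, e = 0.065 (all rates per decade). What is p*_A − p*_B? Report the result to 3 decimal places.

A: p*_A = 1 − 0.494/0.640 = 0.2281.
B: p*_B = 1 − 0.065/0.219 = 0.7032.
p*_A − p*_B = 0.2281 − 0.7032 = -0.4751.

-0.475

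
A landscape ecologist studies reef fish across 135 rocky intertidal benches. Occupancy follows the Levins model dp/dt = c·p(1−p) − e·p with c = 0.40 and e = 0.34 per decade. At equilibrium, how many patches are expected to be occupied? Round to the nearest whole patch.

p* = 1 − e/c = 1 − 0.34/0.40 = 0.1500.
Expected occupied patches = N × p* = 135 × 0.1500 = 20.25 ≈ 20.

20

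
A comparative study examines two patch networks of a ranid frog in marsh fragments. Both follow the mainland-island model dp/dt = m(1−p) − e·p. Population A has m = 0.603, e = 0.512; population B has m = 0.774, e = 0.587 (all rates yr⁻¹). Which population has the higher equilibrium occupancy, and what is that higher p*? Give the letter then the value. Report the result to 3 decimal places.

B, 0.569

A: p*_A = m/(m+e) = 0.603/1.1150 = 0.5408.
B: p*_B = 0.774/1.3610 = 0.5687.
B is higher at 0.5687.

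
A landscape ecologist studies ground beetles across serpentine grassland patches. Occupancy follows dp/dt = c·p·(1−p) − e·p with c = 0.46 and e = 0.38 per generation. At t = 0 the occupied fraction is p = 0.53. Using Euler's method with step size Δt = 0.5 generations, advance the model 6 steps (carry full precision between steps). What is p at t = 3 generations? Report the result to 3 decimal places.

Update rule: p ← p + [c·p·(1−p) − e·p]·Δt with Δt = 0.5.
  1  |  dp/dt·Δt = -0.043407  |  p_1 = 0.486593
  2  |  dp/dt·Δt = -0.034994  |  p_2 = 0.451599
  3  |  dp/dt·Δt = -0.028843  |  p_3 = 0.422756
  4  |  dp/dt·Δt = -0.024196  |  p_4 = 0.398560
  5  |  dp/dt·Δt = -0.020593  |  p_5 = 0.377967
  6  |  dp/dt·Δt = -0.017739  |  p_6 = 0.360228

0.360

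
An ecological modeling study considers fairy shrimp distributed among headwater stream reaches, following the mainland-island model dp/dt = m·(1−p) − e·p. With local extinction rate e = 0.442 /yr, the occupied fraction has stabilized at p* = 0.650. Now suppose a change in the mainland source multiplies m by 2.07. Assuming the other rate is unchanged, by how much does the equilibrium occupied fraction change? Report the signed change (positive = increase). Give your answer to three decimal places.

0.144

Balance m(1−p*) = e·p* gives m = e·p*/(1−p*) = 0.442×0.65000/0.35000 = 0.82086.
New p* = m/(m+e) = 1.69918/(1.69918+0.44200) = 0.79357.
Δp* = 0.79357 − 0.65000 = +0.14357.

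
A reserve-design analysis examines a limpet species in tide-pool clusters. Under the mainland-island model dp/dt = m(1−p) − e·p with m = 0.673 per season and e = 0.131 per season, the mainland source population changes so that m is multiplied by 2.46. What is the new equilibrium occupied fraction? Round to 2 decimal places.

Before: p* = 0.673/(0.673+0.131) = 0.8371.
After: m = 1.65558, e = 0.131; p* = 1.65558/1.7866 = 0.9267.

0.93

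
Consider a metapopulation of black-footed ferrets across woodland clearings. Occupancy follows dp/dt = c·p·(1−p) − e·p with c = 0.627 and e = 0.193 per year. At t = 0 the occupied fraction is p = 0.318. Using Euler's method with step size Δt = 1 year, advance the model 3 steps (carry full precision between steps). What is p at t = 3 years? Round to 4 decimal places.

0.5324

Update rule: p ← p + [c·p·(1−p) − e·p]·Δt with Δt = 1.
p: 0.31800 → 0.39261  (Δp = +0.07461)
p: 0.39261 → 0.46635  (Δp = +0.07375)
p: 0.46635 → 0.53239  (Δp = +0.06603)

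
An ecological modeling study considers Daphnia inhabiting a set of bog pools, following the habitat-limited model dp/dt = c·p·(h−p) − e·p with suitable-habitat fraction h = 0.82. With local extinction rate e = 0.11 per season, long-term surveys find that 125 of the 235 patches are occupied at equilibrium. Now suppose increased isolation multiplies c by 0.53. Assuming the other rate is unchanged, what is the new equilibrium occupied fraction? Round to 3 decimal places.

Observed p* = 125/235 = 0.53191.
Balance c(h−p*) = e gives c = e/(0.82 − 0.53191) = 0.11/0.28809 = 0.38183.
New p* = 0.82 − e/c = 0.82 − 0.11000/0.20237 = 0.27644.

0.276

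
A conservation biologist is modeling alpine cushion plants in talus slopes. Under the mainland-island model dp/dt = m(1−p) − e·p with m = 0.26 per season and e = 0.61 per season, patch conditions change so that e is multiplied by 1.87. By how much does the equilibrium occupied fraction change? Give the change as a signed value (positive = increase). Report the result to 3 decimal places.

Before: p* = 0.26/(0.26+0.61) = 0.2989.
After: m = 0.26, e = 1.1407; p* = 0.26/1.4007 = 0.1856.
Δp* = 0.1856 − 0.2989 = -0.1132.

-0.113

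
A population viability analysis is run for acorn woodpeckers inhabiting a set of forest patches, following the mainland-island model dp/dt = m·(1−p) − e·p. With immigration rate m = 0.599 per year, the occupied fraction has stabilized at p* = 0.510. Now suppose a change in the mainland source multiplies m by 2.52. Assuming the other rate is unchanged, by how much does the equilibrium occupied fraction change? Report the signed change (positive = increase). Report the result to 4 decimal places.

Balance m(1−p*) = e·p* gives e = m(1−p*)/p* = 0.599×0.49000/0.51000 = 0.57551.
New p* = m/(m+e) = 1.50948/(1.50948+0.57551) = 0.72397.
Δp* = 0.72397 − 0.51000 = +0.21397.

0.2140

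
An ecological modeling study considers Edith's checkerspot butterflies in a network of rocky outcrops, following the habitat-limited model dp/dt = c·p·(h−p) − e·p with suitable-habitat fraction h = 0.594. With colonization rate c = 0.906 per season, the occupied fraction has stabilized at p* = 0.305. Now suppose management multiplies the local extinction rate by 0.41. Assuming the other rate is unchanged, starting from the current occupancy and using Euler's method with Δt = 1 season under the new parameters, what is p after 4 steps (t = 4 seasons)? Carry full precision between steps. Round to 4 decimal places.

0.4420

Balance c(h−p*) = e gives e = 0.906×(0.594 − 0.30500) = 0.26183.
Starting from p₀ = 0.30500; update p ← p + (dp/dt)·Δt with the new parameters.
p: 0.30500 → 0.35212  (Δp = +0.04712)
p: 0.35212 → 0.39148  (Δp = +0.03936)
p: 0.39148 → 0.42128  (Δp = +0.02980)
p: 0.42128 → 0.44198  (Δp = +0.02070)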